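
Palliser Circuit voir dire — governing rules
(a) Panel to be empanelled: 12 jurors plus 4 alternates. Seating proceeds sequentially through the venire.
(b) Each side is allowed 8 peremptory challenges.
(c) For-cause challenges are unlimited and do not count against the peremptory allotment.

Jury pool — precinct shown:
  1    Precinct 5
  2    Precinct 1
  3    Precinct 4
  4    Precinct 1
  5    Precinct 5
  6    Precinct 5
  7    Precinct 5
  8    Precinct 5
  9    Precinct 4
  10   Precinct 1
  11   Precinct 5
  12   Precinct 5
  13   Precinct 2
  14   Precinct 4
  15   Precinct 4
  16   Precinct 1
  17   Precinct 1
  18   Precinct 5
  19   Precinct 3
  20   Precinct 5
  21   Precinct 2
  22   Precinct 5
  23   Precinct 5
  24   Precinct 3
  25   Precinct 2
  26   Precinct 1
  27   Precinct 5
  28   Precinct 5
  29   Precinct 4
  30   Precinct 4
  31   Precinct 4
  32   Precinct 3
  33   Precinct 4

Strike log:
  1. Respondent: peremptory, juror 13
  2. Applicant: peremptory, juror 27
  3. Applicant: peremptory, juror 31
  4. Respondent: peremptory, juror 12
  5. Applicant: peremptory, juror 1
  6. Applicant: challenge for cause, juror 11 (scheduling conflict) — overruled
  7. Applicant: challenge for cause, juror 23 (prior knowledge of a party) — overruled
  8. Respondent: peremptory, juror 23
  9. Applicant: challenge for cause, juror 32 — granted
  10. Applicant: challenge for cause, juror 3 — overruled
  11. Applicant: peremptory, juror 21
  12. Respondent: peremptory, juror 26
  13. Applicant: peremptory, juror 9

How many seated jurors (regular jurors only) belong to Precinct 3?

0

Removed: #1, #9, #12, #13, #21, #23, #26, #27, #31, #32.
Seated jurors 1–12: #2, #3, #4, #5, #6, #7, #8, #10, #11, #14, #15, #16 (alternates #17, #18, #19, #20 not counted).
None of those are in Precinct 3 → 0.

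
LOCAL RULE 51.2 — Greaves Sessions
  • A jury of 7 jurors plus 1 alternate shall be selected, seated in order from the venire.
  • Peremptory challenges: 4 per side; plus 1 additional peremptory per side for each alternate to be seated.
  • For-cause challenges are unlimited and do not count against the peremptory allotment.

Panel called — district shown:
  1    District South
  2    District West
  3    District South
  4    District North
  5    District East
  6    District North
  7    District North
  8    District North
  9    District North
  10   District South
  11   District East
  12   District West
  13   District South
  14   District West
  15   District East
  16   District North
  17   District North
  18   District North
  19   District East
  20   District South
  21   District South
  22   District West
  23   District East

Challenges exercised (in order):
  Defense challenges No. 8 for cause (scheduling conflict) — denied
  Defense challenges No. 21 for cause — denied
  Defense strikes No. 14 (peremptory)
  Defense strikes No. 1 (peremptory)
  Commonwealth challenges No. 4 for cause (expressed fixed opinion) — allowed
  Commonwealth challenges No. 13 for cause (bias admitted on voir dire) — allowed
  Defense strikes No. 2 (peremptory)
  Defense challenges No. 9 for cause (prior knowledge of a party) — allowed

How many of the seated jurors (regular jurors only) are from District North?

Removed: #1, #2, #4, #9, #13, #14.
Seated jurors 1–7: #3, #5, #6, #7, #8, #10, #11 (alternates #12 not counted).
Of those, in District North: #6, #7, #8 → 3.

3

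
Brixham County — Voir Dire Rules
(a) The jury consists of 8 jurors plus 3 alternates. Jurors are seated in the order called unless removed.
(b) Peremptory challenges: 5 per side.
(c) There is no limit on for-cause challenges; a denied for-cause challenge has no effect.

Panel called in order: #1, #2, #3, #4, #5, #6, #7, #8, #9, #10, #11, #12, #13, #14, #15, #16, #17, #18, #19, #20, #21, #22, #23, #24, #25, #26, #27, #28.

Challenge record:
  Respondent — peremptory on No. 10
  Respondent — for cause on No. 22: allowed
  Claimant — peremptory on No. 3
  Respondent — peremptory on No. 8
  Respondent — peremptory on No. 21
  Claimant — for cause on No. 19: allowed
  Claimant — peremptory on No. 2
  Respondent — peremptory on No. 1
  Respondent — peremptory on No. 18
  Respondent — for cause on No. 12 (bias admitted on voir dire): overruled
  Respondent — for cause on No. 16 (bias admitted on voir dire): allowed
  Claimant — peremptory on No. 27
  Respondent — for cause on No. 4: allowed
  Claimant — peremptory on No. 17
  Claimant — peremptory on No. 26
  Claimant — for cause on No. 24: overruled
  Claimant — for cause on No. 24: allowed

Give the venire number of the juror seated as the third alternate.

23

Removed: #1, #2, #3, #4, #8, #10, #16, #17, #18, #19, #21, #22, #24, #26, #27. (#12 stays — for-cause denied.)
Seating in order: seats 1–8 → #5, #6, #7, #9, #11, #12, #13, #14; alternates → #15, #20, #23.
So alternate 3 is #23.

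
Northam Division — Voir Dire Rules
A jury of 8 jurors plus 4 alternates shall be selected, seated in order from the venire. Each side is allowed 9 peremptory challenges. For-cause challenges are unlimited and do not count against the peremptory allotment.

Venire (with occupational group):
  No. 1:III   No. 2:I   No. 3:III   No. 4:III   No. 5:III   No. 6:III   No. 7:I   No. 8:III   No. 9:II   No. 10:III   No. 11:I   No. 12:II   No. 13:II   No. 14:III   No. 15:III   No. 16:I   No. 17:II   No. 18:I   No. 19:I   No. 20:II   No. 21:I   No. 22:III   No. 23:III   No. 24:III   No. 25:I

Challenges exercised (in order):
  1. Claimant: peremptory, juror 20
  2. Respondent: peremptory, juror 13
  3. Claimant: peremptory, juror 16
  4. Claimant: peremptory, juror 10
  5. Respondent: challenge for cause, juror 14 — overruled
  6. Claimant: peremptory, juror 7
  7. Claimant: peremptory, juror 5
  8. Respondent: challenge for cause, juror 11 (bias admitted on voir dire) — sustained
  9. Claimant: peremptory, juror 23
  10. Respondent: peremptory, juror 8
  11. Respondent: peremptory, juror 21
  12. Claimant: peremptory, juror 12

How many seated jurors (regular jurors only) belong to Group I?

1

Removed: #5, #7, #8, #10, #11, #12, #13, #16, #20, #21, #23.
Seated jurors 1–8: #1, #2, #3, #4, #6, #9, #14, #15 (alternates #17, #18, #19, #22 not counted).
Of those, in Group I: #2 → 1.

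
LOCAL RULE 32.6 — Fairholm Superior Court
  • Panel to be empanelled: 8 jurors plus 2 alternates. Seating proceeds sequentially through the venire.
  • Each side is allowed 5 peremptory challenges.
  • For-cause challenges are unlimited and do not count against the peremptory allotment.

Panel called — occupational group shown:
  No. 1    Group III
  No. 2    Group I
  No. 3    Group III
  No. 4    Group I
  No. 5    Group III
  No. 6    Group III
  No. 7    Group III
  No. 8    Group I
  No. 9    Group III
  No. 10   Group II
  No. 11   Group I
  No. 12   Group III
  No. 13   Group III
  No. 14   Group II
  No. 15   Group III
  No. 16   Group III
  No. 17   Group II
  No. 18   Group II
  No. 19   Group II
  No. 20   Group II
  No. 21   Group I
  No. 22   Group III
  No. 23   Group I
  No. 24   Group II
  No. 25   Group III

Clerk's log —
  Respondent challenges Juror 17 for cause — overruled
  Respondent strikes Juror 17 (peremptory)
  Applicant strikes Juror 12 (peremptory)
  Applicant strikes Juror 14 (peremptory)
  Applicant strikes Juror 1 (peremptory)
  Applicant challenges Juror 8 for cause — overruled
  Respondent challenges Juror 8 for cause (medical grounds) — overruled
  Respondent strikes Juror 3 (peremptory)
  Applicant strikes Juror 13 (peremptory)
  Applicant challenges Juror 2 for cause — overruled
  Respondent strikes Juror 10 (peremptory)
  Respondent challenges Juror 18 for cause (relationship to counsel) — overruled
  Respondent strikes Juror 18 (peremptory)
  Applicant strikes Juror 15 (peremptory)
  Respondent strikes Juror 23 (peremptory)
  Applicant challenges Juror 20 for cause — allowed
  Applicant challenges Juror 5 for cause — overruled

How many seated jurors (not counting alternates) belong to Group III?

4

Removed: #1, #3, #10, #12, #13, #14, #15, #17, #18, #20, #23.
Seated jurors 1–8: #2, #4, #5, #6, #7, #8, #9, #11 (alternates #16, #19 not counted).
Of those, in Group III: #5, #6, #7, #9 → 4.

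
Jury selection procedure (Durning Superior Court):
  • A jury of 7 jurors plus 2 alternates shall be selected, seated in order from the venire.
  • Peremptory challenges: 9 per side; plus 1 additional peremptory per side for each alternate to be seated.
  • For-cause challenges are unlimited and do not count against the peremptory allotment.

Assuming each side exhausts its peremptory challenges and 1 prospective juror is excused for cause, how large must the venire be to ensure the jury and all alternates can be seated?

Seats to fill: 7 + 2 alternates = 9.
Peremptories: 9 + 1×2 = 11 per side × 2 sides = 22.
For-cause removals: 1.
Minimum venire: 9 + 22 + 1 = 32.

32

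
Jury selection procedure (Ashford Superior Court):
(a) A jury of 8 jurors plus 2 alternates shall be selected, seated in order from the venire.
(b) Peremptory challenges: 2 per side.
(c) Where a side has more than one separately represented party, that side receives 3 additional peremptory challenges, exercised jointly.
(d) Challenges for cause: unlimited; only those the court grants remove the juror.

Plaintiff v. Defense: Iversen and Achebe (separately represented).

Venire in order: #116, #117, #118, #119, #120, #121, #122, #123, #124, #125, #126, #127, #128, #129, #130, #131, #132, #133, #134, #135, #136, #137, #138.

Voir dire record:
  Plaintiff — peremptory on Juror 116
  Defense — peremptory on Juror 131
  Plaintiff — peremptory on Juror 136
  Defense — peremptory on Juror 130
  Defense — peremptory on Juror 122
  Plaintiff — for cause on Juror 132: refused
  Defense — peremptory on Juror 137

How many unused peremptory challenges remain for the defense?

Defense allotment: 2 base + 3 multi-party = 5.
Defense peremptories used: #131, #130, #122, #137 — 4.
Remaining: 5 − 4 = 1.

1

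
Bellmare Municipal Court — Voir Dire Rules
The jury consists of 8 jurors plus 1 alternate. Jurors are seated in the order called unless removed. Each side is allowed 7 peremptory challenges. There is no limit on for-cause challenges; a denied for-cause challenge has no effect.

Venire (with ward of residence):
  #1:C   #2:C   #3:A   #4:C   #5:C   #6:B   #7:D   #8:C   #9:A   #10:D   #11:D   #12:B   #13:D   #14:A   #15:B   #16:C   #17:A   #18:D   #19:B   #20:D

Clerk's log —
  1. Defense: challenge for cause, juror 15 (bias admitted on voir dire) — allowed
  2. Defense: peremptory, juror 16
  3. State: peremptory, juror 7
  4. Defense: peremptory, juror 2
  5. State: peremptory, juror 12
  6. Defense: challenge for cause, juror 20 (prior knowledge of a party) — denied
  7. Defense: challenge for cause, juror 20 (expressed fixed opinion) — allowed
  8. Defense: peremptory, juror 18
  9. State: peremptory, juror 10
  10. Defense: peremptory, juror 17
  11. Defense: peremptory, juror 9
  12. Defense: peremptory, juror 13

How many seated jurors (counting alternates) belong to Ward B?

2

Removed: #2, #7, #9, #10, #12, #13, #15, #16, #17, #18, #20.
Seated (9 incl. alternates): #1, #3, #4, #5, #6, #8, #11, #14, #19.
Of those, in Ward B: #6, #19 → 2.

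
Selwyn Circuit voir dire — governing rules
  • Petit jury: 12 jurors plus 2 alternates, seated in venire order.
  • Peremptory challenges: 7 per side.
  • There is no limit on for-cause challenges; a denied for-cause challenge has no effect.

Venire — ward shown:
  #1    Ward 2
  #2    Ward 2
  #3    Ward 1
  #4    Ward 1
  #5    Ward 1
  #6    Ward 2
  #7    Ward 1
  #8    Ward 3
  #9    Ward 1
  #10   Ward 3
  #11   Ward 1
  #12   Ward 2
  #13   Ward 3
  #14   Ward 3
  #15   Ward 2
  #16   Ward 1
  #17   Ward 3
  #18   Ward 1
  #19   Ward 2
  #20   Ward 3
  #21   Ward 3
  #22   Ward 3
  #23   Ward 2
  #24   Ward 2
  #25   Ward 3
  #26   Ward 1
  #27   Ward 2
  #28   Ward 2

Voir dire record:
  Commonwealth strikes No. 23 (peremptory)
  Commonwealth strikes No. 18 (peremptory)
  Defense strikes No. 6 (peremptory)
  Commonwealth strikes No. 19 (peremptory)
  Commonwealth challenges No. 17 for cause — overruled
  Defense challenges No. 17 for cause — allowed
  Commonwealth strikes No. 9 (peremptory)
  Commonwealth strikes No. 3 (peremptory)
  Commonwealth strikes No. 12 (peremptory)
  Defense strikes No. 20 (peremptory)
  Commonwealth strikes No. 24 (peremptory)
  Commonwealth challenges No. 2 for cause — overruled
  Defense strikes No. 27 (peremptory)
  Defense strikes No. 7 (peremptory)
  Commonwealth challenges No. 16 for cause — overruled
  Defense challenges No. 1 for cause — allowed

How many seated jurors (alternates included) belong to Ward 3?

7

Removed: #1, #3, #6, #7, #9, #12, #17, #18, #19, #20, #23, #24, #27.
Seated (14 incl. alternates): #2, #4, #5, #8, #10, #11, #13, #14, #15, #16, #21, #22, #25, #26.
Of those, in Ward 3: #8, #10, #13, #14, #21, #22, #25 → 7.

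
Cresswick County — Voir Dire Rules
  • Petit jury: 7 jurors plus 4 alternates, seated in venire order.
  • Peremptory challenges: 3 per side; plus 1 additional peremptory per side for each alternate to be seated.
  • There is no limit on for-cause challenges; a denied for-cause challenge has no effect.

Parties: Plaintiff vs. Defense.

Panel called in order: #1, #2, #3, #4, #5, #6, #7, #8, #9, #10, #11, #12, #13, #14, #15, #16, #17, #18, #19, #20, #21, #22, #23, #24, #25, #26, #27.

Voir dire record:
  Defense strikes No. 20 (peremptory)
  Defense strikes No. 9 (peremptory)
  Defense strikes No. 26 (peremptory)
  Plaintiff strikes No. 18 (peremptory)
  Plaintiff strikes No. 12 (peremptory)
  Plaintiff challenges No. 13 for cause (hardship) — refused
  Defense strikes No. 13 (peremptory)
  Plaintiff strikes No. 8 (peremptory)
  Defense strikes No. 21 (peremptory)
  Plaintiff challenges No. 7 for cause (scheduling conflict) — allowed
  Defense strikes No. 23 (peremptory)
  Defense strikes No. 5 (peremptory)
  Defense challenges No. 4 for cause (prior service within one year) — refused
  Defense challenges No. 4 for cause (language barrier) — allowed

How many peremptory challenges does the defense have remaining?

0

Defense allotment: 3 base + 1 × 4 alternates = 7.
Defense peremptories used: #20, #9, #26, #13, #21, #23, #5 — 7 (for-cause on #4, #4 don't count).
Remaining: 7 − 7 = 0.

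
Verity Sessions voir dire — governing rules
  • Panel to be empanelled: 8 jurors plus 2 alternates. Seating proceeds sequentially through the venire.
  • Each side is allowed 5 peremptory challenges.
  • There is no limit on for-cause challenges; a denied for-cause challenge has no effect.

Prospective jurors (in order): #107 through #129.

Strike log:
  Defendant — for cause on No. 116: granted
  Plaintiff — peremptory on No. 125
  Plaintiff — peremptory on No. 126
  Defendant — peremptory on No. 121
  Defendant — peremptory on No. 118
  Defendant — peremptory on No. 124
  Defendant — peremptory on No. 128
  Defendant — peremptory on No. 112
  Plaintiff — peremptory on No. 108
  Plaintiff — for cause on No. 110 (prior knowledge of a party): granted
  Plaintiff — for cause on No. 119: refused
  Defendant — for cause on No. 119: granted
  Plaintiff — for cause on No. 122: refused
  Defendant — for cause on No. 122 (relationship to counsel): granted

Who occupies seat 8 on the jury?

120

Removed: #108, #110, #112, #116, #118, #119, #121, #122, #124, #125, #126, #128.
Seating in order: seats 1–8 → #107, #109, #111, #113, #114, #115, #117, #120; alternates → #123, #127.
So seat 8 is #120.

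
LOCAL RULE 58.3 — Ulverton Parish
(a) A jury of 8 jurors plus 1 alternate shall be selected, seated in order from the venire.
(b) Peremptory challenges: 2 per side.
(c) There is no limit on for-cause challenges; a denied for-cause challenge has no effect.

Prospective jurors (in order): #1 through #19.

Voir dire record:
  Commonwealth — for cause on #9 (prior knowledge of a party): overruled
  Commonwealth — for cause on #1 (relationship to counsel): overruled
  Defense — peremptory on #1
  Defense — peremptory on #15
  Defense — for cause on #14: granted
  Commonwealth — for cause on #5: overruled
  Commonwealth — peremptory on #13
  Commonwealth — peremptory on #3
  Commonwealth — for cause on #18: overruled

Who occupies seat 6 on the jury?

8

Removed: #1, #3, #13, #14, #15. (#5, #9, #18 stay — for-cause denied.)
Seating in order: seats 1–8 → #2, #4, #5, #6, #7, #8, #9, #10; alternates → #11.
So seat 6 is #8.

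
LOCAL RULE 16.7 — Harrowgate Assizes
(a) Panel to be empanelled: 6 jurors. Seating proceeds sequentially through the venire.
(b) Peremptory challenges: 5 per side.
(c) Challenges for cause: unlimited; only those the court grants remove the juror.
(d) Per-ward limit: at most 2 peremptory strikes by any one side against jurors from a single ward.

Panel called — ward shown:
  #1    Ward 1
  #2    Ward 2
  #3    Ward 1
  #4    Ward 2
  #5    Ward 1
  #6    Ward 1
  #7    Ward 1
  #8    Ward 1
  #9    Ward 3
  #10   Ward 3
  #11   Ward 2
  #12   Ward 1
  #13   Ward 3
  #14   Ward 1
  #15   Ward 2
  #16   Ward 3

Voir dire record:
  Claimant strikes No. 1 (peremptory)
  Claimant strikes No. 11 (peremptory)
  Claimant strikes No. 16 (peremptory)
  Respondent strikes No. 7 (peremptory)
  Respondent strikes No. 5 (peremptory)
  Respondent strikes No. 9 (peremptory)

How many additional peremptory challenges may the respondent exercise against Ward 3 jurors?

1

Respondent peremptories so far: #7, #5, #9 — 3 of 5 used, 2 left overall.
Against Ward 3: #9 — 1 used; per-ward cap 2 leaves 1.
Binding limit: min(2, 1) = 1.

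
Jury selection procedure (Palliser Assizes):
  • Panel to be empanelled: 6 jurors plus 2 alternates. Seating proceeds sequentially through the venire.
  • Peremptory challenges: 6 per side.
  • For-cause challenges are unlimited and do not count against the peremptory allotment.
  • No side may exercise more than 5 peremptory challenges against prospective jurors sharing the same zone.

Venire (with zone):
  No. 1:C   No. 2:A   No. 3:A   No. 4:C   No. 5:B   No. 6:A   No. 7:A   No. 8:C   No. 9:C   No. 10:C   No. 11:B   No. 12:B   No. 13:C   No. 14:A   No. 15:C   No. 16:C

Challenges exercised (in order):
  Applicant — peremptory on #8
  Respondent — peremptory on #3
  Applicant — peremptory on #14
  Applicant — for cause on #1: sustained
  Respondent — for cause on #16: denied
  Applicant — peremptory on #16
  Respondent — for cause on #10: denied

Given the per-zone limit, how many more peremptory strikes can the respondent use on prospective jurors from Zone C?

5

Respondent peremptories so far: #3 — 1 of 6 used, 5 left overall.
Against Zone C: none yet — per-zone cap 5 leaves 5.
Binding limit: min(5, 5) = 5.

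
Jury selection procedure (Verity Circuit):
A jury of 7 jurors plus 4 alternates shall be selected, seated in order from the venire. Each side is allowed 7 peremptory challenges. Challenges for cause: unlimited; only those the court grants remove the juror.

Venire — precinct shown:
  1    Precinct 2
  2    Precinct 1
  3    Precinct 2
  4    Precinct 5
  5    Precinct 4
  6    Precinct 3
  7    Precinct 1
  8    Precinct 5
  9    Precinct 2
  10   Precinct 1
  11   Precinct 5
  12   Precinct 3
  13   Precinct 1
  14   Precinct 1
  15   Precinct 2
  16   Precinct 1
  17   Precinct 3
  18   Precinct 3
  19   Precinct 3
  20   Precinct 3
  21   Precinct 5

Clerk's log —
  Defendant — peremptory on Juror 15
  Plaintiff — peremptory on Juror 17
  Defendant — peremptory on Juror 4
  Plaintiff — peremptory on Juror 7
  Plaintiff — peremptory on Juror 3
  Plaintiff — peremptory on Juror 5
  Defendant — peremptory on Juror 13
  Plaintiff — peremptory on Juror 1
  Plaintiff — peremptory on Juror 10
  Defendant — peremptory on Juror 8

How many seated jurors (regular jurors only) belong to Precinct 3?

2

Removed: #1, #3, #4, #5, #7, #8, #10, #13, #15, #17.
Seated jurors 1–7: #2, #6, #9, #11, #12, #14, #16 (alternates #18, #19, #20, #21 not counted).
Of those, in Precinct 3: #6, #12 → 2.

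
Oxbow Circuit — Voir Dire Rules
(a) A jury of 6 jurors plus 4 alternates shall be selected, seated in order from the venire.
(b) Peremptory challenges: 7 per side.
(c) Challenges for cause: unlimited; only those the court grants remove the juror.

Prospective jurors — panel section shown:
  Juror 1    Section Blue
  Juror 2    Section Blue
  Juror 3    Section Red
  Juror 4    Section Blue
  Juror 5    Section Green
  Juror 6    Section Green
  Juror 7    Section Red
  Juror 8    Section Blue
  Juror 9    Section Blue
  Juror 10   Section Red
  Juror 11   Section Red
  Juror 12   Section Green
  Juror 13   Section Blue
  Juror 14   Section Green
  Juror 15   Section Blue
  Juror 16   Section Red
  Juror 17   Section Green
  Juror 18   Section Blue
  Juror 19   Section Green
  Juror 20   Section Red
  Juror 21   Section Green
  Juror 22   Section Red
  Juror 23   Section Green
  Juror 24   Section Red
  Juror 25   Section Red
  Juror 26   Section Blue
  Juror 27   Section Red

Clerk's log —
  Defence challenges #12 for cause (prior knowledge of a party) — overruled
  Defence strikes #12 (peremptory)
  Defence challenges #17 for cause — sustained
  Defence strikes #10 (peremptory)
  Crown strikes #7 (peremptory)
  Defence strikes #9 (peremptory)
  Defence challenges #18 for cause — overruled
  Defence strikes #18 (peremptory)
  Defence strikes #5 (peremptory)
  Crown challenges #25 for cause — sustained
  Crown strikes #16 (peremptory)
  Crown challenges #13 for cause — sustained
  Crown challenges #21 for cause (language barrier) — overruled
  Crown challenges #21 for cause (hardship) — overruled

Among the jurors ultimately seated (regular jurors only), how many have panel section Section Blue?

4

Removed: #5, #7, #9, #10, #12, #13, #16, #17, #18, #25.
Seated jurors 1–6: #1, #2, #3, #4, #6, #8 (alternates #11, #14, #15, #19 not counted).
Of those, in Section Blue: #1, #2, #4, #8 → 4.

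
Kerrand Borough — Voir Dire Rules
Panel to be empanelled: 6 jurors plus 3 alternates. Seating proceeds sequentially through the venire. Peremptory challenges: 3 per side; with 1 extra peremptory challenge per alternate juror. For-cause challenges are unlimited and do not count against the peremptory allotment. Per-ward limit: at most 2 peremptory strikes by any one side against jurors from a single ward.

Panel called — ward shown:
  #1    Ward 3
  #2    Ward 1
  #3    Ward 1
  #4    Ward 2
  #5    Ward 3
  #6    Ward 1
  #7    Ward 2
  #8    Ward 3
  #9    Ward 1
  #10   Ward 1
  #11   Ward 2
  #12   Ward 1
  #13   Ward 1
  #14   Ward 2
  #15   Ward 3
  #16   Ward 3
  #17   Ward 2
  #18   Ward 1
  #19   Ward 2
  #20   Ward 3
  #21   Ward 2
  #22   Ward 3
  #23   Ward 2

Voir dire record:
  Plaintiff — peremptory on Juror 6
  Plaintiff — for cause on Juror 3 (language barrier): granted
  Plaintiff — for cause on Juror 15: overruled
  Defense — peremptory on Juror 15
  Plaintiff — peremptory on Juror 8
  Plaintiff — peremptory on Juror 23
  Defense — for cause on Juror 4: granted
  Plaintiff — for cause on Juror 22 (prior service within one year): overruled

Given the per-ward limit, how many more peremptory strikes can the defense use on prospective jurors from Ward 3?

Defense peremptories so far: #15 — 1 of 6 used, 5 left overall.
Against Ward 3: #15 — 1 used; per-ward cap 2 leaves 1.
Binding limit: min(5, 1) = 1.

1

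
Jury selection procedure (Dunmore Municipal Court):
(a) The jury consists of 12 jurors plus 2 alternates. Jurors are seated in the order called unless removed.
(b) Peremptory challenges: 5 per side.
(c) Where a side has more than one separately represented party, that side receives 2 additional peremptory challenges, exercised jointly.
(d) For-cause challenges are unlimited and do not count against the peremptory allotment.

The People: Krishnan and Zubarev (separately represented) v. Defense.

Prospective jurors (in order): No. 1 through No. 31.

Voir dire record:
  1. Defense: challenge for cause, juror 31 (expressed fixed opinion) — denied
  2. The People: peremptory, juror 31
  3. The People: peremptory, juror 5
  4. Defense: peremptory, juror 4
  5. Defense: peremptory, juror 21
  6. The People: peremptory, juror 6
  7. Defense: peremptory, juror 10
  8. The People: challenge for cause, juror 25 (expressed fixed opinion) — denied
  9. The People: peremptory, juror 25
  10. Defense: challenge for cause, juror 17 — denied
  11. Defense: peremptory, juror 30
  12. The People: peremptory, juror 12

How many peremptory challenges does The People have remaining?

The People allotment: 5 base + 2 multi-party = 7.
The People peremptories used: #31, #5, #6, #25, #12 — 5 (the for-cause on #25 doesn't count).
Remaining: 7 − 5 = 2.

2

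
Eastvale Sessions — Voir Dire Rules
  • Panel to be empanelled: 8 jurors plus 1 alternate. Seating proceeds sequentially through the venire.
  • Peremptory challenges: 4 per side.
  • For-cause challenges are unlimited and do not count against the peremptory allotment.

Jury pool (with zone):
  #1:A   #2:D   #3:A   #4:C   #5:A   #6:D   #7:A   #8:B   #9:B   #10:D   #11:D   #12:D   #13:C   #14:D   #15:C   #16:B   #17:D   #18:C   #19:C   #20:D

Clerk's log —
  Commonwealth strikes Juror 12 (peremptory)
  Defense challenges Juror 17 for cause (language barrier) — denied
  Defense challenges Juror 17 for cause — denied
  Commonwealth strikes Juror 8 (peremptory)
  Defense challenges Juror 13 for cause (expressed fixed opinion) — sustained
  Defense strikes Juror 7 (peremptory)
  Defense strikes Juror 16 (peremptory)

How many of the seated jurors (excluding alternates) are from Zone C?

1

Removed: #7, #8, #12, #13, #16.
Seated jurors 1–8: #1, #2, #3, #4, #5, #6, #9, #10 (alternates #11 not counted).
Of those, in Zone C: #4 → 1.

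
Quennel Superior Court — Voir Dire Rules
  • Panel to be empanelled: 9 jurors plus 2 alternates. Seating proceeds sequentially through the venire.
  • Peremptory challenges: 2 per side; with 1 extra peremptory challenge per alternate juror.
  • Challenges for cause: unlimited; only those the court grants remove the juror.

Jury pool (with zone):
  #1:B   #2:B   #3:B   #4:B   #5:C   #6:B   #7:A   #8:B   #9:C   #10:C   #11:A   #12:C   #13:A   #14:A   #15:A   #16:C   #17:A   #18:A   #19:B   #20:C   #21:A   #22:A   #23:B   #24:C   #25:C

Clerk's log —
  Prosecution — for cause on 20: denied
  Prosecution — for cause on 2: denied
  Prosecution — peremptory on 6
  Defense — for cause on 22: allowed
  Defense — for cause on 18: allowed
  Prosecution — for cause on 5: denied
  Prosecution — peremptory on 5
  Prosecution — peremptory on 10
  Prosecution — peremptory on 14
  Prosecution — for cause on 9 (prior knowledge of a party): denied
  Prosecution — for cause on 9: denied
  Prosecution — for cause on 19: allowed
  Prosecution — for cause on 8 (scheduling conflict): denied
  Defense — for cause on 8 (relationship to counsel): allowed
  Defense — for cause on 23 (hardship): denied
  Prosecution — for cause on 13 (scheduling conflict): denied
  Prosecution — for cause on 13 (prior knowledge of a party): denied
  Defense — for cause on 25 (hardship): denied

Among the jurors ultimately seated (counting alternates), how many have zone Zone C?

Removed: #5, #6, #8, #10, #14, #18, #19, #22.
Seated (11 incl. alternates): #1, #2, #3, #4, #7, #9, #11, #12, #13, #15, #16.
Of those, in Zone C: #9, #12, #16 → 3.

3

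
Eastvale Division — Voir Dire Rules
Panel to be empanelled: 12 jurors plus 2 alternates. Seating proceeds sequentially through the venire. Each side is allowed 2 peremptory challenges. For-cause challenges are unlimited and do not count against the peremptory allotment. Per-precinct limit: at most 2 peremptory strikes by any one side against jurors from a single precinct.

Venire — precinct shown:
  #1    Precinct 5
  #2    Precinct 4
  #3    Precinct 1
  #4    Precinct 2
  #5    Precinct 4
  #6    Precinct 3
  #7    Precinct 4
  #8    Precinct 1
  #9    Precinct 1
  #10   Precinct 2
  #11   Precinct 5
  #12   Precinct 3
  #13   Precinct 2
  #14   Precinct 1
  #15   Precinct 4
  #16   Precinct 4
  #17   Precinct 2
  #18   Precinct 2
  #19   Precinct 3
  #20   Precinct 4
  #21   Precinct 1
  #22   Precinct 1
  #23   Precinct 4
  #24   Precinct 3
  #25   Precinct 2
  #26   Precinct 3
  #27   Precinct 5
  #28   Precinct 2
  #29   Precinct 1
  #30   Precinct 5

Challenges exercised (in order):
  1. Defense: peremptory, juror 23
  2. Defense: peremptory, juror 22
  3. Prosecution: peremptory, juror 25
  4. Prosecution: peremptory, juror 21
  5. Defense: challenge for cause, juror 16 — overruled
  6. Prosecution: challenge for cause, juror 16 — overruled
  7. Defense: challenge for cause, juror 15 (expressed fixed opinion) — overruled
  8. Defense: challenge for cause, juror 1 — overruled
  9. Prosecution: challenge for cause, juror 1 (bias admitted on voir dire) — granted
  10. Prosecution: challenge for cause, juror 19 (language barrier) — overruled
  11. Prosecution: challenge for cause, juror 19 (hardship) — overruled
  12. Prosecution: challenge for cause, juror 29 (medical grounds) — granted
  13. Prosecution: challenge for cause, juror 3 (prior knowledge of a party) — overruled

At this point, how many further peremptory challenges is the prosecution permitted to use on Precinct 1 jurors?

0

Prosecution peremptories so far: #25, #21 — 2 of 2 used, 0 left overall.
Against Precinct 1: #21 — 1 used; per-precinct cap 2 leaves 1.
Binding limit: min(0, 1) = 0.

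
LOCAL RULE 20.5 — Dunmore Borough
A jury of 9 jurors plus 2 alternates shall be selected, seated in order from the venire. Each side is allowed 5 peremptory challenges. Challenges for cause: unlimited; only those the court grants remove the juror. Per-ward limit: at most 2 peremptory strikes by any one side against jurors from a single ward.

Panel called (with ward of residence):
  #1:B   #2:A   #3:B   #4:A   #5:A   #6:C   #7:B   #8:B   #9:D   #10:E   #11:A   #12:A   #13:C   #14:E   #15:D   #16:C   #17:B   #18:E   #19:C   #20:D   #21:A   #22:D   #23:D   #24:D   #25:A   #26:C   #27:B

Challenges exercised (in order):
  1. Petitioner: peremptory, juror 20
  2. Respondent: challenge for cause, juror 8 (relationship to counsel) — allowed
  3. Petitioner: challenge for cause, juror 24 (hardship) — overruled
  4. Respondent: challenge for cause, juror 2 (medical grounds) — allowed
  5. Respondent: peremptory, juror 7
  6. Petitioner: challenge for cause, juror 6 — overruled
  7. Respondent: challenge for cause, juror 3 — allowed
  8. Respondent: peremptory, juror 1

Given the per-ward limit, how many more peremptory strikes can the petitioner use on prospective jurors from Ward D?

Petitioner peremptories so far: #20 — 1 of 5 used, 4 left overall.
Against Ward D: #20 — 1 used; per-ward cap 2 leaves 1.
Binding limit: min(4, 1) = 1.

1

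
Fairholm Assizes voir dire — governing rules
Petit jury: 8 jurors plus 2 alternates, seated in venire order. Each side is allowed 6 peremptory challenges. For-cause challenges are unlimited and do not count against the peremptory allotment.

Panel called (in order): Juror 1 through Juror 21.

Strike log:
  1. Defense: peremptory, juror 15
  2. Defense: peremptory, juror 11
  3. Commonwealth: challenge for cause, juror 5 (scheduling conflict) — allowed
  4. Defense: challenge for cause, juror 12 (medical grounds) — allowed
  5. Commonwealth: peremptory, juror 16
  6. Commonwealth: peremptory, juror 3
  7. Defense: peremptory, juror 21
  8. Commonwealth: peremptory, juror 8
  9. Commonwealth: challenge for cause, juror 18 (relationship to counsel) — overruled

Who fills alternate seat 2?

17

Removed: #3, #5, #8, #11, #12, #15, #16, #21. (#18 stays — for-cause denied.)
Filling seats in venire order through position 10: #1, #2, #4, #6, #7, #9, #10, #13, #14, #17.
So alternate 2 is #17.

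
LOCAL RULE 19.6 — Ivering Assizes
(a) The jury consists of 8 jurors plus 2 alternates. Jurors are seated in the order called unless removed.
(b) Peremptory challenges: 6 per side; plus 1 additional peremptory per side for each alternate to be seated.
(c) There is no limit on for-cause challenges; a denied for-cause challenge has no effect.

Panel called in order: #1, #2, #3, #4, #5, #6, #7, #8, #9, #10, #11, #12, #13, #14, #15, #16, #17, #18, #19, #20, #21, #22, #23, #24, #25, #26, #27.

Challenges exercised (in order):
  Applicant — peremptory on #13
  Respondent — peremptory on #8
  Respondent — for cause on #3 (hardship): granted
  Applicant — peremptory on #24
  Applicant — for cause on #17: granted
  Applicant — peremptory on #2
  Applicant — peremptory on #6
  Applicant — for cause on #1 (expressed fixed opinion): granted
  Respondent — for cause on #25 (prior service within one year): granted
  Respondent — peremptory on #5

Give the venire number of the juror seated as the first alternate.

Removed: #1, #2, #3, #5, #6, #8, #13, #17, #24, #25.
Seating in order: seats 1–8 → #4, #7, #9, #10, #11, #12, #14, #15; alternates → #16, #18.
So alternate 1 is #16.

16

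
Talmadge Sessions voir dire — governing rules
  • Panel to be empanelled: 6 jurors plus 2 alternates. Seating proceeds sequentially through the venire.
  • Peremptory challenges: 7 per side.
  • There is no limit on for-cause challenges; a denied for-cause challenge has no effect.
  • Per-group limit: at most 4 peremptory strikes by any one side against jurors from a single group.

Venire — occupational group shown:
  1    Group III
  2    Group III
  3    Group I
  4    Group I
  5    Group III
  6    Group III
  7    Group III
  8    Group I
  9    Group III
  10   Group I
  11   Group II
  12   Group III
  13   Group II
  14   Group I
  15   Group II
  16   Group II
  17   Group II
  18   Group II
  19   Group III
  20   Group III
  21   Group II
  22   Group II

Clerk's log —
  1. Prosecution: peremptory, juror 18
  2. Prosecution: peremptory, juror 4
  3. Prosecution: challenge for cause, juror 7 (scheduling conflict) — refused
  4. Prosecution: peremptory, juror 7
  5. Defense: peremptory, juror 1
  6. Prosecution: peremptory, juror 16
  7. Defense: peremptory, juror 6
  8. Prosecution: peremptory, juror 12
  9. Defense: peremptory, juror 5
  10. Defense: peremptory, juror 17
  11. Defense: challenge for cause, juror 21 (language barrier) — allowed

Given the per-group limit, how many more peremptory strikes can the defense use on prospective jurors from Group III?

1

Defense peremptories so far: #1, #6, #5, #17 — 4 of 7 used, 3 left overall.
Against Group III: #1, #6, #5 — 3 used; per-group cap 4 leaves 1.
Binding limit: min(3, 1) = 1.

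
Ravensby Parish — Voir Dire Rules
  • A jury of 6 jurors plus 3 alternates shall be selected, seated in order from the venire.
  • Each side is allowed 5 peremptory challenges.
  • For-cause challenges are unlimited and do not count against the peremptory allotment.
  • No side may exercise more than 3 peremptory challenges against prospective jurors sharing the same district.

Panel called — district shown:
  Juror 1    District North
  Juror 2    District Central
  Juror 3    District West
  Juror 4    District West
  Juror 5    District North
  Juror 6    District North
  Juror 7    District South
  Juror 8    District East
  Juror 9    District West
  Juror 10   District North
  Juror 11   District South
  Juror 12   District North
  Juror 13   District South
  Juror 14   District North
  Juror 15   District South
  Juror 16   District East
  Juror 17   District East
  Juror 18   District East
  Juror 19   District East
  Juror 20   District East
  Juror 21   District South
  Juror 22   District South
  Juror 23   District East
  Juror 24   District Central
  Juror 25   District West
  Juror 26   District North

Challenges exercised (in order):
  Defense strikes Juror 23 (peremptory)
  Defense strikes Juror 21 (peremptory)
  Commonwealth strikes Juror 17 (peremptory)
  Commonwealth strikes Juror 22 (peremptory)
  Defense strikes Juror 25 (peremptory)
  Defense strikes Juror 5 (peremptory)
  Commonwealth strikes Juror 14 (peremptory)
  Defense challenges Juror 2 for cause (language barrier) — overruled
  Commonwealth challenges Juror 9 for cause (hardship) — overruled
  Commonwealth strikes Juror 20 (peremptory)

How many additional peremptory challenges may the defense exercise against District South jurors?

1

Defense peremptories so far: #23, #21, #25, #5 — 4 of 5 used, 1 left overall.
Against District South: #21 — 1 used; per-district cap 3 leaves 2.
Binding limit: min(1, 2) = 1.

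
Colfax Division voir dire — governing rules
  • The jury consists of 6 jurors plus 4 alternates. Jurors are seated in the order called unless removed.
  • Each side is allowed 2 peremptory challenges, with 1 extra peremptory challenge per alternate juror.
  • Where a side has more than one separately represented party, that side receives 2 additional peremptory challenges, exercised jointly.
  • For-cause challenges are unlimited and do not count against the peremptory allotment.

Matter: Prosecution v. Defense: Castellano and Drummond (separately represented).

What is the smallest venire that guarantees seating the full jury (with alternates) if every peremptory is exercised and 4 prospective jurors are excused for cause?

Seats to fill: 6 + 4 alternates = 10.
Peremptories — Prosecution: 2 + 1×4 = 6; Defense: 2 + 1×4 + 2 = 8; total 14.
For-cause removals: 4.
Minimum venire: 10 + 14 + 4 = 28.

28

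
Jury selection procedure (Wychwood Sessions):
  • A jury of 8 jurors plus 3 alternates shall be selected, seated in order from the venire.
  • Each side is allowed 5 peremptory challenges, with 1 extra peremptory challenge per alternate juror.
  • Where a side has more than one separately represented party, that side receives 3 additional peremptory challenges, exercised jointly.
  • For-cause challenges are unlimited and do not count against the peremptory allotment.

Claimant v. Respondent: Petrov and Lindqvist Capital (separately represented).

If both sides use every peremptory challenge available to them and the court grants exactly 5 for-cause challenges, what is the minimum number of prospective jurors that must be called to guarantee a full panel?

Seats to fill: 8 + 3 alternates = 11.
Peremptories — Claimant: 5 + 1×3 = 8; Respondent: 5 + 1×3 + 3 = 11; total 19.
For-cause removals: 5.
Minimum venire: 11 + 19 + 5 = 35.

35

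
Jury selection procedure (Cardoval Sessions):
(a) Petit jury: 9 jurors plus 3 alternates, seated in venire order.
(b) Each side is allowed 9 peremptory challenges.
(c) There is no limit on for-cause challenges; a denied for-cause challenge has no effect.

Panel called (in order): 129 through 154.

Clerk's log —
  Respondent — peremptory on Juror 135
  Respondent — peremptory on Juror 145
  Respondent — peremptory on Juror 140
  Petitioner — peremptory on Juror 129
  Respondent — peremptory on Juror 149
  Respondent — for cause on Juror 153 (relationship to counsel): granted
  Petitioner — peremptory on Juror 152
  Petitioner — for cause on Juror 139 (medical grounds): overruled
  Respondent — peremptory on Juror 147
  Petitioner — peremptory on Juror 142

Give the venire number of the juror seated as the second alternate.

143

Removed: #129, #135, #140, #142, #145, #147, #149, #152, #153. (#139 stays — for-cause denied.)
Seating in order: seats 1–9 → #130, #131, #132, #133, #134, #136, #137, #138, #139; alternates → #141, #143, #144.
So alternate 2 is #143.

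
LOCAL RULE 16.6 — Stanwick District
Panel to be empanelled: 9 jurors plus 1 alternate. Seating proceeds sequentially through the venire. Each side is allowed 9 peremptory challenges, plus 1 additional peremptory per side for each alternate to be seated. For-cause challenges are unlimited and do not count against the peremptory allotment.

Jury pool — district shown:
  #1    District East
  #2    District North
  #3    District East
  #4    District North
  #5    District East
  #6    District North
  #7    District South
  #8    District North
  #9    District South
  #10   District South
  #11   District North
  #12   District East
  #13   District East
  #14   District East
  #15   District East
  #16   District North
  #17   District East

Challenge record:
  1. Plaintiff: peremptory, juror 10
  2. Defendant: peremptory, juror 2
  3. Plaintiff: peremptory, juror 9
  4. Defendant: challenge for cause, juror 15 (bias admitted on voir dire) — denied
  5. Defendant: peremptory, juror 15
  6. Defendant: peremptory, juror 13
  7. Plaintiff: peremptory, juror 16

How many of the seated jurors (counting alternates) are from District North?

4

Removed: #2, #9, #10, #13, #15, #16.
Seated (10 incl. alternates): #1, #3, #4, #5, #6, #7, #8, #11, #12, #14.
Of those, in District North: #4, #6, #8, #11 → 4.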